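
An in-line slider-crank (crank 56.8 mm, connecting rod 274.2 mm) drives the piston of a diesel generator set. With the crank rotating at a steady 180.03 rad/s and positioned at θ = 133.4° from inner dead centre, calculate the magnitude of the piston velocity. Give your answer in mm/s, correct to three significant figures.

ω = 180 rad/s
For an in-line slider-crank, x = r cosθ + √(L² − r² sin²θ), so v = −rω sinθ·[1 + r cosθ/√(L² − r² sin²θ)].
With r = 0.0568 m, L = 0.2742 m, θ = 133.4°: √(L² − r² sin²θ) = 0.27108 m.
v = −0.0568·180·0.72657·[1 + 0.0568·-0.68709/0.27108] = -6.3601 m/s.
|v| = 6.3601 m/s = 6360.1 mm/s.

6360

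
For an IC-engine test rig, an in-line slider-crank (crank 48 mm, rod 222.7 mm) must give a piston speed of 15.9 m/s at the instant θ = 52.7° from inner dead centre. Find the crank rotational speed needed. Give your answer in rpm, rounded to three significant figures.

For an in-line slider-crank, |v_piston| = rω|sinθ|·[1 + r cosθ/√(L² − r² sin²θ)].
With r = 0.048 m, L = 0.2227 m, θ = 52.7°: the bracketed kinematic factor |dx/dθ| = 0.043245 m.
ω = v/|dx/dθ| = 15.9/0.043245 = 367.67 rad/s.
N = 60ω/(2π) = 3511 rpm.

3510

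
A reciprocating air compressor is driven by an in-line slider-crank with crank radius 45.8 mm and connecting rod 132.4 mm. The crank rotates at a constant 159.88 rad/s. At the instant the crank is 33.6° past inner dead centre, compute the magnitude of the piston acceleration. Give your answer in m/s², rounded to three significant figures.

1150

ω = 159.9 rad/s
x(θ) = r cosθ + √(L² − r² sin²θ); with ω constant, a = ω²·d²x/dθ².
d²x/dθ² = −r cosθ − r²(cos2θ)/√u − r⁴ sin²2θ/(4u^{3/2}),  u = L² − r² sin²θ = 0.0168874 m².
Substituting r = 0.0458 m, L = 0.1324 m, θ = 33.6°: d²x/dθ² = -0.044829 m.
a = ω²·d²x/dθ² = (159.9)²·(-0.044829) = -1145.9 m/s²;  |a| = 1145.9 m/s².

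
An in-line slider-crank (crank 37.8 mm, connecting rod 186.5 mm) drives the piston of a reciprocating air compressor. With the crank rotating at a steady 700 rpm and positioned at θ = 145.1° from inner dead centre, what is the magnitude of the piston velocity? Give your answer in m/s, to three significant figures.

ω = 2π·700/60 = 73.3 rad/s
For an in-line slider-crank, x = r cosθ + √(L² − r² sin²θ), so v = −rω sinθ·[1 + r cosθ/√(L² − r² sin²θ)].
With r = 0.0378 m, L = 0.1865 m, θ = 145.1°: √(L² − r² sin²θ) = 0.18524 m.
v = −0.0378·73.3·0.57215·[1 + 0.0378·-0.82015/0.18524] = -1.32 m/s.
|v| = 1.32 m/s.

1.32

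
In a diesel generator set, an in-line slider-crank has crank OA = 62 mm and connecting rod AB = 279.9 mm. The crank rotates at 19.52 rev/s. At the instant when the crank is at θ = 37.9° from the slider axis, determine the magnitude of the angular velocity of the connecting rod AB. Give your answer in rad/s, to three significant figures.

21.6

ω = 122.6 rad/s (converted from 19.52 rev/s).
The rod makes angle φ with the slider axis where L sinφ = r sinθ; differentiating, L cosφ·φ̇ = r ω cosθ.
L cosφ = √(L² − r² sin²θ) = 0.2773 m.
|ω_rod| = r ω |cosθ| / √(L² − r² sin²θ) = 0.062·122.6·0.78908/0.2773 = 21.639 rad/s.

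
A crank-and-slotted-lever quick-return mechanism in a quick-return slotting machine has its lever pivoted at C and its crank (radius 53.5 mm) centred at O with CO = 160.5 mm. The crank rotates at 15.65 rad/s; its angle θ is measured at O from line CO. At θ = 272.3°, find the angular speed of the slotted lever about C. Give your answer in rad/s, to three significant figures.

ω = 15.65 rad/s
Crank pin A relative to C: A = (d + r cosθ, r sinθ); lever angle φ = atan2(r sinθ, d + r cosθ).
Differentiating tanφ: φ̇ = rω(d cosθ + r)/(d² + r² + 2dr cosθ).
d² + r² + 2dr cosθ = |CA|² = 0.0293117 m²;  d cosθ + r = +0.059941 m.
|ω_lever| = |0.0535·15.65·+0.059941| / 0.0293117 = 1.7122 rad/s.

1.71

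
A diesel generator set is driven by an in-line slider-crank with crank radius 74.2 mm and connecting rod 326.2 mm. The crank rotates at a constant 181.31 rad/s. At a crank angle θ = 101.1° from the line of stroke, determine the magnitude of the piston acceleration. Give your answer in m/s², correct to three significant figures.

995

ω = 181.3 rad/s
x(θ) = r cosθ + √(L² − r² sin²θ); with ω constant, a = ω²·d²x/dθ².
d²x/dθ² = −r cosθ − r²(cos2θ)/√u − r⁴ sin²2θ/(4u^{3/2}),  u = L² − r² sin²θ = 0.101105 m².
Substituting r = 0.0742 m, L = 0.3262 m, θ = 101.1°: d²x/dθ² = +0.030283 m.
a = ω²·d²x/dθ² = (181.3)²·(+0.030283) = +995.5 m/s²;  |a| = 995.5 m/s².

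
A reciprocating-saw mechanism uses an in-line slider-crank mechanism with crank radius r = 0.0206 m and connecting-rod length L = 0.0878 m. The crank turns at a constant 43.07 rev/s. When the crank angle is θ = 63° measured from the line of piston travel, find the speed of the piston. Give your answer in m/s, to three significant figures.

5.51

ω = 2π·43.1 = 270.6 rad/s
For an in-line slider-crank, x = r cosθ + √(L² − r² sin²θ), so v = −rω sinθ·[1 + r cosθ/√(L² − r² sin²θ)].
With r = 0.0206 m, L = 0.0878 m, θ = 63°: √(L² − r² sin²θ) = 0.08586 m.
v = −0.0206·270.6·0.89101·[1 + 0.0206·0.45399/0.08586] = -5.5081 m/s.
|v| = 5.5081 m/s.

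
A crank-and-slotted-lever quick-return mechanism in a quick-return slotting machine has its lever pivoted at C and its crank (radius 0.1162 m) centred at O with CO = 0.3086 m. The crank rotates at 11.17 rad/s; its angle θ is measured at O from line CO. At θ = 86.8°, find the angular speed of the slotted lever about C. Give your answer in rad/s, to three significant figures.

ω = 11.17 rad/s
Crank pin A relative to C: A = (d + r cosθ, r sinθ); lever angle φ = atan2(r sinθ, d + r cosθ).
Differentiating tanφ: φ̇ = rω(d cosθ + r)/(d² + r² + 2dr cosθ).
d² + r² + 2dr cosθ = |CA|² = 0.11274 m²;  d cosθ + r = +0.13343 m.
|ω_lever| = |0.1162·11.17·+0.13343| / 0.11274 = 1.5361 rad/s.

1.54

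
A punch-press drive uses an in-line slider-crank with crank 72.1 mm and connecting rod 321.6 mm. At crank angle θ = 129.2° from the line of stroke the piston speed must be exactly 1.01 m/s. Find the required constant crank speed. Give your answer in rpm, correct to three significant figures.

202

For an in-line slider-crank, |v_piston| = rω|sinθ|·[1 + r cosθ/√(L² − r² sin²θ)].
With r = 0.0721 m, L = 0.3216 m, θ = 129.2°: the bracketed kinematic factor |dx/dθ| = 0.047834 m.
ω = v/|dx/dθ| = 1.01/0.047834 = 21.115 rad/s.
N = 60ω/(2π) = 201.63 rpm.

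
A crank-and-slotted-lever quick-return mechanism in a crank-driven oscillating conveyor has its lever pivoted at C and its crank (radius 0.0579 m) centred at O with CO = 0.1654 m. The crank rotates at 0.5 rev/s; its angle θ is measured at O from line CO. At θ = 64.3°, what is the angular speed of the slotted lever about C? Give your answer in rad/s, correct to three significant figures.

0.604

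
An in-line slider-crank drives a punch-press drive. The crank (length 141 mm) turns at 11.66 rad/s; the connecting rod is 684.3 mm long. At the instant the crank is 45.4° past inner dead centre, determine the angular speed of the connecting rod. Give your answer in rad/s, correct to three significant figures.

1.71

ω = 11.66 rad/s
The rod makes angle φ with the slider axis where L sinφ = r sinθ; differentiating, L cosφ·φ̇ = r ω cosθ.
L cosφ = √(L² − r² sin²θ) = 0.6769 m.
|ω_rod| = r ω |cosθ| / √(L² − r² sin²θ) = 0.141·11.66·0.70215/0.6769 = 1.7054 rad/s.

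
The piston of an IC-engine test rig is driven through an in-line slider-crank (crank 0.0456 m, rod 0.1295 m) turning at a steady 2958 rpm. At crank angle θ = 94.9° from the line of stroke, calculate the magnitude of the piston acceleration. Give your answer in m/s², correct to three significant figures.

1990

ω = 2π·2958/60 = 309.8 rad/s
x(θ) = r cosθ + √(L² − r² sin²θ); with ω constant, a = ω²·d²x/dθ².
d²x/dθ² = −r cosθ − r²(cos2θ)/√u − r⁴ sin²2θ/(4u^{3/2}),  u = L² − r² sin²θ = 0.0147061 m².
Substituting r = 0.0456 m, L = 0.1295 m, θ = 94.9°: d²x/dθ² = +0.020774 m.
a = ω²·d²x/dθ² = (309.8)²·(+0.020774) = +1993.3 m/s²;  |a| = 1993.3 m/s².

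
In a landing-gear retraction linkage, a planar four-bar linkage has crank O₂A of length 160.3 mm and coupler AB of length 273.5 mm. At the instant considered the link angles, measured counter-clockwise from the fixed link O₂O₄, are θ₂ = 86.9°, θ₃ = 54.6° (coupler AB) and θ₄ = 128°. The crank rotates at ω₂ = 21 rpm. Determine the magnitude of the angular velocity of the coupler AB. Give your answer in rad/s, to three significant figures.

0.884

ω₂ = 2.199 rad/s (from 21 rpm).
Differentiating the loop-closure r₂e^{iθ₂}+r₃e^{iθ₃}=r₁+r₄e^{iθ₄} gives r₂ω₂e^{iθ₂}+r₃ω₃e^{iθ₃}=r₄ω₄e^{iθ₄}.
Eliminating the other unknown: ω₃ = r₂ω₂ sin(θ₄−θ₂) / [r₃ sin(θ₃−θ₄)].
Numerator sine = +0.65738; denominator sine = -0.95832.
Result = 0.1603·2.199·(+0.65738) / (0.2735·(-0.95832)) = -0.88415 rad/s; magnitude 0.88415 rad/s.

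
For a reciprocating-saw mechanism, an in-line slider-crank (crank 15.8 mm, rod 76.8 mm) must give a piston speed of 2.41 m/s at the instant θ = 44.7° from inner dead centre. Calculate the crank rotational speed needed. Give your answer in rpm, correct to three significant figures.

For an in-line slider-crank, |v_piston| = rω|sinθ|·[1 + r cosθ/√(L² − r² sin²θ)].
With r = 0.0158 m, L = 0.0768 m, θ = 44.7°: the bracketed kinematic factor |dx/dθ| = 0.012756 m.
ω = v/|dx/dθ| = 2.41/0.012756 = 188.93 rad/s.
N = 60ω/(2π) = 1804.1 rpm.

1800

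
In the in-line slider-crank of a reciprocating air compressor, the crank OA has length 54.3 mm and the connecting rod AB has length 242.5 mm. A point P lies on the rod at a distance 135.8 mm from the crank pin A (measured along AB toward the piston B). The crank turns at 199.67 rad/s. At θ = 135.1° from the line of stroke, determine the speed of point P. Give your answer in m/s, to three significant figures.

ω = 199.7 rad/s.  Crank-pin speed |V_A| = rω = 10.842 m/s, perpendicular to OA.
Rod angle: sinφ = −(r/L) sinθ ⇒ φ = -9.094°; ω_rod = −rω cosθ/√(L²−r²sin²θ) = +32.073 rad/s.
V_P = V_A + ω_rod × AP, with AP = 0.1358 m along the rod.
Components: V_Px = −rω sinθ − a·ω_rod·sinφ = -6.9647 m/s;  V_Py = rω cosθ + a·ω_rod·cosφ = -3.3791 m/s.
|V_P| = √(V_Px² + V_Py²) = 7.7412 m/s.

7.74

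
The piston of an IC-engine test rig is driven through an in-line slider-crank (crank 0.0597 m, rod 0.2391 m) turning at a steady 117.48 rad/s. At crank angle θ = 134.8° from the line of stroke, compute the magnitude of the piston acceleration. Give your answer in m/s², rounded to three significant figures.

ω = 117.5 rad/s
x(θ) = r cosθ + √(L² − r² sin²θ); with ω constant, a = ω²·d²x/dθ².
d²x/dθ² = −r cosθ − r²(cos2θ)/√u − r⁴ sin²2θ/(4u^{3/2}),  u = L² − r² sin²θ = 0.0553743 m².
Substituting r = 0.0597 m, L = 0.2391 m, θ = 134.8°: d²x/dθ² = +0.041929 m.
a = ω²·d²x/dθ² = (117.5)²·(+0.041929) = +578.68 m/s²;  |a| = 578.68 m/s².

579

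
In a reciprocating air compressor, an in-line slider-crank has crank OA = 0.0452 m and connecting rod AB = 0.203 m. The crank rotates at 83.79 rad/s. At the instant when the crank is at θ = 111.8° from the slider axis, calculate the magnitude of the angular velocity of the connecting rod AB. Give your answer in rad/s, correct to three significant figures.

7.08

ω = 83.79 rad/s
The rod makes angle φ with the slider axis where L sinφ = r sinθ; differentiating, L cosφ·φ̇ = r ω cosθ.
L cosφ = √(L² − r² sin²θ) = 0.19861 m.
|ω_rod| = r ω |cosθ| / √(L² − r² sin²θ) = 0.0452·83.79·0.37137/0.19861 = 7.0815 rad/s.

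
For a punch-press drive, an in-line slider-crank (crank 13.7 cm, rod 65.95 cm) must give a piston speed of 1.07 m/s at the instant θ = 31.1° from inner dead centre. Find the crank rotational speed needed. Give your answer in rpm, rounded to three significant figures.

122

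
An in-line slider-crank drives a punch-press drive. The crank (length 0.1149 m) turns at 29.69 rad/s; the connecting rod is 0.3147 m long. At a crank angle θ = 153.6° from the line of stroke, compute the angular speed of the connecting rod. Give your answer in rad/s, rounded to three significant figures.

ω = 29.69 rad/s
The rod makes angle φ with the slider axis where L sinφ = r sinθ; differentiating, L cosφ·φ̇ = r ω cosθ.
L cosφ = √(L² − r² sin²θ) = 0.31053 m.
|ω_rod| = r ω |cosθ| / √(L² − r² sin²θ) = 0.1149·29.69·0.89571/0.31053 = 9.8401 rad/s.

9.84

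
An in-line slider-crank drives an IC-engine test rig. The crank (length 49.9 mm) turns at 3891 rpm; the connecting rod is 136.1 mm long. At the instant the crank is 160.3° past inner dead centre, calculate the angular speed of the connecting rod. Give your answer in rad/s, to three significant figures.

142

ω = 407.5 rad/s (converted from 3891 rpm).
The rod makes angle φ with the slider axis where L sinφ = r sinθ; differentiating, L cosφ·φ̇ = r ω cosθ.
L cosφ = √(L² − r² sin²θ) = 0.13506 m.
|ω_rod| = r ω |cosθ| / √(L² − r² sin²θ) = 0.0499·407.5·0.94147/0.13506 = 141.74 rad/s.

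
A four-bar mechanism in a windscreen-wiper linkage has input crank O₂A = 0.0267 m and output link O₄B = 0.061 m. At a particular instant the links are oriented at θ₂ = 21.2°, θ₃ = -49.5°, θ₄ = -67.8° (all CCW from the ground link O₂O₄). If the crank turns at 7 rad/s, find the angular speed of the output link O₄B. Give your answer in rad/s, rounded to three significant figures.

9.21

ω₂ = 7 rad/s
Differentiating the loop-closure r₂e^{iθ₂}+r₃e^{iθ₃}=r₁+r₄e^{iθ₄} gives r₂ω₂e^{iθ₂}+r₃ω₃e^{iθ₃}=r₄ω₄e^{iθ₄}.
Eliminating the other unknown: ω₄ = r₂ω₂ sin(θ₂−θ₃) / [r₄ sin(θ₄−θ₃)].
Numerator sine = +0.94380; denominator sine = -0.31399.
Result = 0.0267·7·(+0.94380) / (0.061·(-0.31399)) = -9.2096 rad/s; magnitude 9.2096 rad/s.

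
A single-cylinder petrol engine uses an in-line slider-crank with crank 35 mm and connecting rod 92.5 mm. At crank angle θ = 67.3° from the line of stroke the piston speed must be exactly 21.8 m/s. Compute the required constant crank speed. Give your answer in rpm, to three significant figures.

For an in-line slider-crank, |v_piston| = rω|sinθ|·[1 + r cosθ/√(L² − r² sin²θ)].
With r = 0.035 m, L = 0.0925 m, θ = 67.3°: the bracketed kinematic factor |dx/dθ| = 0.03732 m.
ω = v/|dx/dθ| = 21.8/0.03732 = 584.14 rad/s.
N = 60ω/(2π) = 5578.1 rpm.

5580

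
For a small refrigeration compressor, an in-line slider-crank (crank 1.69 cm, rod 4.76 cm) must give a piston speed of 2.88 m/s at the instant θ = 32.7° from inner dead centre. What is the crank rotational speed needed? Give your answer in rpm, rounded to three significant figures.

2310

For an in-line slider-crank, |v_piston| = rω|sinθ|·[1 + r cosθ/√(L² − r² sin²θ)].
With r = 0.0169 m, L = 0.0476 m, θ = 32.7°: the bracketed kinematic factor |dx/dθ| = 0.011909 m.
ω = v/|dx/dθ| = 2.88/0.011909 = 241.82 rad/s.
N = 60ω/(2π) = 2309.3 rpm.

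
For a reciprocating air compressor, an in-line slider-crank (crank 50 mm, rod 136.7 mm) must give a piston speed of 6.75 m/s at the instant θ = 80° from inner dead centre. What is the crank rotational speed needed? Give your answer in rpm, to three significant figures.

1230

For an in-line slider-crank, |v_piston| = rω|sinθ|·[1 + r cosθ/√(L² − r² sin²θ)].
With r = 0.05 m, L = 0.1367 m, θ = 80°: the bracketed kinematic factor |dx/dθ| = 0.052593 m.
ω = v/|dx/dθ| = 6.75/0.052593 = 128.34 rad/s.
N = 60ω/(2π) = 1225.6 rpm.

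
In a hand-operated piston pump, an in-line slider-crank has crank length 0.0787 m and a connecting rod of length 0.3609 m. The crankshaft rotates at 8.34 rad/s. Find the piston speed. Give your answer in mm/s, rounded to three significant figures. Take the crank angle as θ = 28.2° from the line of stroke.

370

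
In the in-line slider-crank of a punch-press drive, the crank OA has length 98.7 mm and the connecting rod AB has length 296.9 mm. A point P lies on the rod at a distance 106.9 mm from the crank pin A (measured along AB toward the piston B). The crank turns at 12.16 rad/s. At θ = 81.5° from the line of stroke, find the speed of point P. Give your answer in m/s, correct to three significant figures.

1.21

ω = 12.16 rad/s.  Crank-pin speed |V_A| = rω = 1.2002 m/s, perpendicular to OA.
Rod angle: sinφ = −(r/L) sinθ ⇒ φ = -19.195°; ω_rod = −rω cosθ/√(L²−r²sin²θ) = -0.63268 rad/s.
V_P = V_A + ω_rod × AP, with AP = 0.1069 m along the rod.
Components: V_Px = −rω sinθ − a·ω_rod·sinφ = -1.2092 m/s;  V_Py = rω cosθ + a·ω_rod·cosφ = +0.11353 m/s.
|V_P| = √(V_Px² + V_Py²) = 1.2146 m/s.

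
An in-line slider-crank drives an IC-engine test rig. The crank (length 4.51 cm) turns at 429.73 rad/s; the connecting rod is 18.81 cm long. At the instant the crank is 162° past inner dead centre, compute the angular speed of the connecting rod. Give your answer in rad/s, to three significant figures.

ω = 429.7 rad/s
The rod makes angle φ with the slider axis where L sinφ = r sinθ; differentiating, L cosφ·φ̇ = r ω cosθ.
L cosφ = √(L² − r² sin²θ) = 0.18758 m.
|ω_rod| = r ω |cosθ| / √(L² − r² sin²θ) = 0.0451·429.7·0.95106/0.18758 = 98.262 rad/s.

98.3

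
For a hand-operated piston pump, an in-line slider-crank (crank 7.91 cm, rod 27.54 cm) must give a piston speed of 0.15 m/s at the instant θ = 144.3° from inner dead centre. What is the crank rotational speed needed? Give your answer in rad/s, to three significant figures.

For an in-line slider-crank, |v_piston| = rω|sinθ|·[1 + r cosθ/√(L² − r² sin²θ)].
With r = 0.0791 m, L = 0.2754 m, θ = 144.3°: the bracketed kinematic factor |dx/dθ| = 0.035237 m.
ω = v/|dx/dθ| = 0.15/0.035237 = 4.2568 rad/s.

4.26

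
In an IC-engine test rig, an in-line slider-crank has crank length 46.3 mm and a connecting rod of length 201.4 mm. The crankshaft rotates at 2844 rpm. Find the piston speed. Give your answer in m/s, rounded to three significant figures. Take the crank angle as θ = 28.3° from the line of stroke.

ω = 2π·2844/60 = 297.8 rad/s
For an in-line slider-crank, x = r cosθ + √(L² − r² sin²θ), so v = −rω sinθ·[1 + r cosθ/√(L² − r² sin²θ)].
With r = 0.0463 m, L = 0.2014 m, θ = 28.3°: √(L² − r² sin²θ) = 0.2002 m.
v = −0.0463·297.8·0.47409·[1 + 0.0463·0.88048/0.2002] = -7.8685 m/s.
|v| = 7.8685 m/s.

7.87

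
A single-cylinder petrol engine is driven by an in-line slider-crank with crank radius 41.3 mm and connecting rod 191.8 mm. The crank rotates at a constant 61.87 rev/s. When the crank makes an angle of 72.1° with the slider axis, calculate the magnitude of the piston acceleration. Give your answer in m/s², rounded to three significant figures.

ω = 2π·61.9 = 388.7 rad/s
x(θ) = r cosθ + √(L² − r² sin²θ); with ω constant, a = ω²·d²x/dθ².
d²x/dθ² = −r cosθ − r²(cos2θ)/√u − r⁴ sin²2θ/(4u^{3/2}),  u = L² − r² sin²θ = 0.0352427 m².
Substituting r = 0.0413 m, L = 0.1918 m, θ = 72.1°: d²x/dθ² = -0.0053622 m.
a = ω²·d²x/dθ² = (388.7)²·(-0.0053622) = -810.34 m/s²;  |a| = 810.34 m/s².

810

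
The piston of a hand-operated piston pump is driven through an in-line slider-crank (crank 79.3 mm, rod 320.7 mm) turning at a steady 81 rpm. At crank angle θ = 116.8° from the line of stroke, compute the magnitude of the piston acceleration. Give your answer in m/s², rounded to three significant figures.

3.42

ω = 2π·81/60 = 8.482 rad/s
x(θ) = r cosθ + √(L² − r² sin²θ); with ω constant, a = ω²·d²x/dθ².
d²x/dθ² = −r cosθ − r²(cos2θ)/√u − r⁴ sin²2θ/(4u^{3/2}),  u = L² − r² sin²θ = 0.0978384 m².
Substituting r = 0.0793 m, L = 0.3207 m, θ = 116.8°: d²x/dθ² = +0.047476 m.
a = ω²·d²x/dθ² = (8.482)²·(+0.047476) = +3.4158 m/s²;  |a| = 3.4158 m/s².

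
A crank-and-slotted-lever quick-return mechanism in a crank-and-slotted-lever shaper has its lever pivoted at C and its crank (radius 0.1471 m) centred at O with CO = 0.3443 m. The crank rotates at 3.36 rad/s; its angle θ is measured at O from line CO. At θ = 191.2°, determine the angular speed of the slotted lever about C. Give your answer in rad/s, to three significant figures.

2.31

ω = 3.36 rad/s
Crank pin A relative to C: A = (d + r cosθ, r sinθ); lever angle φ = atan2(r sinθ, d + r cosθ).
Differentiating tanφ: φ̇ = rω(d cosθ + r)/(d² + r² + 2dr cosθ).
d² + r² + 2dr cosθ = |CA|² = 0.040817 m²;  d cosθ + r = -0.19064 m.
|ω_lever| = |0.1471·3.36·-0.19064| / 0.040817 = 2.3085 rad/s.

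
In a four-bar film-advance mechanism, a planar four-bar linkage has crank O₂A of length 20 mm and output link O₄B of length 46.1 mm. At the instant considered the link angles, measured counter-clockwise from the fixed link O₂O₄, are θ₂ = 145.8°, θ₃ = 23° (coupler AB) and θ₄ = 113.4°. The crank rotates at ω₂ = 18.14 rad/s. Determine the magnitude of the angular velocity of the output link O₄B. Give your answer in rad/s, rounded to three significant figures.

ω₂ = 18.14 rad/s
Differentiating the loop-closure r₂e^{iθ₂}+r₃e^{iθ₃}=r₁+r₄e^{iθ₄} gives r₂ω₂e^{iθ₂}+r₃ω₃e^{iθ₃}=r₄ω₄e^{iθ₄}.
Eliminating the other unknown: ω₄ = r₂ω₂ sin(θ₂−θ₃) / [r₄ sin(θ₄−θ₃)].
Numerator sine = +0.84057; denominator sine = +0.99998.
Result = 0.02·18.14·(+0.84057) / (0.0461·(+0.99998)) = +6.6153 rad/s; magnitude 6.6153 rad/s.

6.62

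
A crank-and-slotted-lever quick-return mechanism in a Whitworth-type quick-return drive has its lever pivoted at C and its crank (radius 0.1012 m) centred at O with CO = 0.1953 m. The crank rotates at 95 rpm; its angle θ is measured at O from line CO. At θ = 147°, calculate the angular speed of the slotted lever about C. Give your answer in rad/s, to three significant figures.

ω = 9.948 rad/s (from 95 rpm).
Crank pin A relative to C: A = (d + r cosθ, r sinθ); lever angle φ = atan2(r sinθ, d + r cosθ).
Differentiating tanφ: φ̇ = rω(d cosθ + r)/(d² + r² + 2dr cosθ).
d² + r² + 2dr cosθ = |CA|² = 0.015232 m²;  d cosθ + r = -0.062592 m.
|ω_lever| = |0.1012·9.948·-0.062592| / 0.015232 = 4.1371 rad/s.

4.14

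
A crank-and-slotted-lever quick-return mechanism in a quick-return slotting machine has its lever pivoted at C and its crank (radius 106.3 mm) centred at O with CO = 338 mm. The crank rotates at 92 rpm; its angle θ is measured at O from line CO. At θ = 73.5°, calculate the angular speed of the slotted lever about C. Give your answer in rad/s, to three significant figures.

ω = 9.634 rad/s (from 92 rpm).
Crank pin A relative to C: A = (d + r cosθ, r sinθ); lever angle φ = atan2(r sinθ, d + r cosθ).
Differentiating tanφ: φ̇ = rω(d cosθ + r)/(d² + r² + 2dr cosθ).
d² + r² + 2dr cosθ = |CA|² = 0.145953 m²;  d cosθ + r = +0.2023 m.
|ω_lever| = |0.1063·9.634·+0.2023| / 0.145953 = 1.4195 rad/s.

1.42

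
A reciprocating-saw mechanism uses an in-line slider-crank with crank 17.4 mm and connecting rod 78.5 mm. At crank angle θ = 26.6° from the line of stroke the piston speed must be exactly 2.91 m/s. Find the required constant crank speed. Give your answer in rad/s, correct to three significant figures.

311

For an in-line slider-crank, |v_piston| = rω|sinθ|·[1 + r cosθ/√(L² − r² sin²θ)].
With r = 0.0174 m, L = 0.0785 m, θ = 26.6°: the bracketed kinematic factor |dx/dθ| = 0.0093428 m.
ω = v/|dx/dθ| = 2.91/0.0093428 = 311.47 rad/s.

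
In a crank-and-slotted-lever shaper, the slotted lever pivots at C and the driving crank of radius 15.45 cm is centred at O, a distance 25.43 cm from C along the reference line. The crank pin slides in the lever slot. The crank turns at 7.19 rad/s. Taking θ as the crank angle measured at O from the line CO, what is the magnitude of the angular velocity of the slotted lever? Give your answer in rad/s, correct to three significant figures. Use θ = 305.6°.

2.50

ω = 7.19 rad/s
Crank pin A relative to C: A = (d + r cosθ, r sinθ); lever angle φ = atan2(r sinθ, d + r cosθ).
Differentiating tanφ: φ̇ = rω(d cosθ + r)/(d² + r² + 2dr cosθ).
d² + r² + 2dr cosθ = |CA|² = 0.134281 m²;  d cosθ + r = +0.30253 m.
|ω_lever| = |0.1545·7.19·+0.30253| / 0.134281 = 2.5027 rad/s.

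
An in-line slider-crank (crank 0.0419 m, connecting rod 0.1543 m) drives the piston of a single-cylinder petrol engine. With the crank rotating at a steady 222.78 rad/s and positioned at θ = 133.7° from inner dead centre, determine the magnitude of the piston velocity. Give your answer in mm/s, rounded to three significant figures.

5460

ω = 222.8 rad/s
For an in-line slider-crank, x = r cosθ + √(L² − r² sin²θ), so v = −rω sinθ·[1 + r cosθ/√(L² − r² sin²θ)].
With r = 0.0419 m, L = 0.1543 m, θ = 133.7°: √(L² − r² sin²θ) = 0.1513 m.
v = −0.0419·222.8·0.72297·[1 + 0.0419·-0.69088/0.1513] = -5.4573 m/s.
|v| = 5.4573 m/s = 5457.3 mm/s.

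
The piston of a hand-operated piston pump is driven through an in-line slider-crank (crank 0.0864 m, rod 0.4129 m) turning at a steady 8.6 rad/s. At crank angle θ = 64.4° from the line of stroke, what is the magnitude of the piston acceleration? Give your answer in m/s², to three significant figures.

ω = 8.6 rad/s
x(θ) = r cosθ + √(L² − r² sin²θ); with ω constant, a = ω²·d²x/dθ².
d²x/dθ² = −r cosθ − r²(cos2θ)/√u − r⁴ sin²2θ/(4u^{3/2}),  u = L² − r² sin²θ = 0.164415 m².
Substituting r = 0.0864 m, L = 0.4129 m, θ = 64.4°: d²x/dθ² = -0.025923 m.
a = ω²·d²x/dθ² = (8.6)²·(-0.025923) = -1.9173 m/s²;  |a| = 1.9173 m/s².

1.92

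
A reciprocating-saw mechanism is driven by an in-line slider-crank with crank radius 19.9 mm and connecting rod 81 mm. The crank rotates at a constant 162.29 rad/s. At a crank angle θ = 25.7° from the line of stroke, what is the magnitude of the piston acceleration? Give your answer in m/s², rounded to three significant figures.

ω = 162.3 rad/s
x(θ) = r cosθ + √(L² − r² sin²θ); with ω constant, a = ω²·d²x/dθ².
d²x/dθ² = −r cosθ − r²(cos2θ)/√u − r⁴ sin²2θ/(4u^{3/2}),  u = L² − r² sin²θ = 0.00648653 m².
Substituting r = 0.0199 m, L = 0.081 m, θ = 25.7°: d²x/dθ² = -0.021045 m.
a = ω²·d²x/dθ² = (162.3)²·(-0.021045) = -554.28 m/s²;  |a| = 554.28 m/s².

554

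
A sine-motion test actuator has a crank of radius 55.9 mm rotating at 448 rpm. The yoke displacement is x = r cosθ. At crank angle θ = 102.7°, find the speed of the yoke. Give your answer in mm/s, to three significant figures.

ω = 46.91 rad/s (from 448 rpm).
x = r cosθ ⇒ ẋ = −rω sinθ.
|v| = rω|sinθ| = 0.0559·46.91·|sin 102.7°| = 2.5584 m/s = 2558.4 mm/s.

2560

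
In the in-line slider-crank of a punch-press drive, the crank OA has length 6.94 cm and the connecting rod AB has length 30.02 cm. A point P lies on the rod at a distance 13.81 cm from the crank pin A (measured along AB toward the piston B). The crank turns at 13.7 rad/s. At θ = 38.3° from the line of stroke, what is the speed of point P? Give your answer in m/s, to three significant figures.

0.755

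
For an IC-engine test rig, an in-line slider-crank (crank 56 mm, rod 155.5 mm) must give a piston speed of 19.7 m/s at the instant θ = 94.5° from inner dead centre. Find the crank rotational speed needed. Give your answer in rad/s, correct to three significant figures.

364

For an in-line slider-crank, |v_piston| = rω|sinθ|·[1 + r cosθ/√(L² − r² sin²θ)].
With r = 0.056 m, L = 0.1555 m, θ = 94.5°: the bracketed kinematic factor |dx/dθ| = 0.054137 m.
ω = v/|dx/dθ| = 19.7/0.054137 = 363.89 rad/s.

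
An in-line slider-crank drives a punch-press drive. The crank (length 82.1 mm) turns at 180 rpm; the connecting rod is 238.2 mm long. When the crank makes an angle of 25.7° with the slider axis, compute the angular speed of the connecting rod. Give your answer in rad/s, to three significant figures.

ω = 18.85 rad/s (converted from 180 rpm).
The rod makes angle φ with the slider axis where L sinφ = r sinθ; differentiating, L cosφ·φ̇ = r ω cosθ.
L cosφ = √(L² − r² sin²θ) = 0.23552 m.
|ω_rod| = r ω |cosθ| / √(L² − r² sin²θ) = 0.0821·18.85·0.90108/0.23552 = 5.9207 rad/s.

5.92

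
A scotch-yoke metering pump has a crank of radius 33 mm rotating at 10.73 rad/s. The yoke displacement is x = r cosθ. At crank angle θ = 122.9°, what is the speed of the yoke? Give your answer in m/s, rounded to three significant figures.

ω = 10.73 rad/s
x = r cosθ ⇒ ẋ = −rω sinθ.
|v| = rω|sinθ| = 0.033·10.73·|sin 122.9°| = 0.2973 m/s.

0.297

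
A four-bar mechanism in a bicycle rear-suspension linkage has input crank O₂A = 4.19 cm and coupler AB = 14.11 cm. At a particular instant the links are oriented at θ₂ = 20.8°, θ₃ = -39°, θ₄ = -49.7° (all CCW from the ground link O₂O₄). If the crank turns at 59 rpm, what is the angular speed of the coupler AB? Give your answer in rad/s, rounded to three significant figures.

ω₂ = 6.178 rad/s (from 59 rpm).
Differentiating the loop-closure r₂e^{iθ₂}+r₃e^{iθ₃}=r₁+r₄e^{iθ₄} gives r₂ω₂e^{iθ₂}+r₃ω₃e^{iθ₃}=r₄ω₄e^{iθ₄}.
Eliminating the other unknown: ω₃ = r₂ω₂ sin(θ₄−θ₂) / [r₃ sin(θ₃−θ₄)].
Numerator sine = -0.94264; denominator sine = +0.18567.
Result = 0.0419·6.178·(-0.94264) / (0.1411·(+0.18567)) = -9.3149 rad/s; magnitude 9.3149 rad/s.

9.31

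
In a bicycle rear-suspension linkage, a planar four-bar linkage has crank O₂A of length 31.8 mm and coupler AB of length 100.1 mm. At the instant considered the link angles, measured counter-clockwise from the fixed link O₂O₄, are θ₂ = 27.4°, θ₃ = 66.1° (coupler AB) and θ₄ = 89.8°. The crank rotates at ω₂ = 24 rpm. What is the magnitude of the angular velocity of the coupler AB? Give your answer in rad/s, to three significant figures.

ω₂ = 2.513 rad/s (from 24 rpm).
Differentiating the loop-closure r₂e^{iθ₂}+r₃e^{iθ₃}=r₁+r₄e^{iθ₄} gives r₂ω₂e^{iθ₂}+r₃ω₃e^{iθ₃}=r₄ω₄e^{iθ₄}.
Eliminating the other unknown: ω₃ = r₂ω₂ sin(θ₄−θ₂) / [r₃ sin(θ₃−θ₄)].
Numerator sine = +0.88620; denominator sine = -0.40195.
Result = 0.0318·2.513·(+0.88620) / (0.1001·(-0.40195)) = -1.7603 rad/s; magnitude 1.7603 rad/s.

1.76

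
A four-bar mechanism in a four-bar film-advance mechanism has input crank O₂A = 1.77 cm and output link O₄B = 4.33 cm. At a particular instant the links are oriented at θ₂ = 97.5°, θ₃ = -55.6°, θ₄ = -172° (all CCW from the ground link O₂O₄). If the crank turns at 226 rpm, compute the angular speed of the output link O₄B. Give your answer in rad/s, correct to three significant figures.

ω₂ = 23.67 rad/s (from 226 rpm).
Differentiating the loop-closure r₂e^{iθ₂}+r₃e^{iθ₃}=r₁+r₄e^{iθ₄} gives r₂ω₂e^{iθ₂}+r₃ω₃e^{iθ₃}=r₄ω₄e^{iθ₄}.
Eliminating the other unknown: ω₄ = r₂ω₂ sin(θ₂−θ₃) / [r₄ sin(θ₄−θ₃)].
Numerator sine = +0.45243; denominator sine = -0.89571.
Result = 0.0177·23.67·(+0.45243) / (0.0433·(-0.89571)) = -4.8866 rad/s; magnitude 4.8866 rad/s.

4.89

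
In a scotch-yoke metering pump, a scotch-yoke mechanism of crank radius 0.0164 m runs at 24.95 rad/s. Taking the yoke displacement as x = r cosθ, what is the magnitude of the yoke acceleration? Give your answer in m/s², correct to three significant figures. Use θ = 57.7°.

5.46

ω = 24.95 rad/s
x = r cosθ ⇒ ẍ = −rω² cosθ (ω constant).
|a| = rω²|cosθ| = 0.0164·(24.95)²·|cos 57.7°| = 5.4552 m/s².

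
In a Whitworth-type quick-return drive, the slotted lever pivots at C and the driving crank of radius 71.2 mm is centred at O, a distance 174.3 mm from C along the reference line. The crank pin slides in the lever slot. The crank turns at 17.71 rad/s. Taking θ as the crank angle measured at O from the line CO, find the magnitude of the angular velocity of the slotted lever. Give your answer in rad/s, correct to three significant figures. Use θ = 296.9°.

4.05

ω = 17.71 rad/s
Crank pin A relative to C: A = (d + r cosθ, r sinθ); lever angle φ = atan2(r sinθ, d + r cosθ).
Differentiating tanφ: φ̇ = rω(d cosθ + r)/(d² + r² + 2dr cosθ).
d² + r² + 2dr cosθ = |CA|² = 0.0466795 m²;  d cosθ + r = +0.15006 m.
|ω_lever| = |0.0712·17.71·+0.15006| / 0.0466795 = 4.0535 rad/s.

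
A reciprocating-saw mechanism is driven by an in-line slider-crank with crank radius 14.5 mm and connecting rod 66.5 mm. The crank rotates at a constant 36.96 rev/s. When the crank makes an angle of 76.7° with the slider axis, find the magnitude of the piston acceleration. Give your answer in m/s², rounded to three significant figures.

24.3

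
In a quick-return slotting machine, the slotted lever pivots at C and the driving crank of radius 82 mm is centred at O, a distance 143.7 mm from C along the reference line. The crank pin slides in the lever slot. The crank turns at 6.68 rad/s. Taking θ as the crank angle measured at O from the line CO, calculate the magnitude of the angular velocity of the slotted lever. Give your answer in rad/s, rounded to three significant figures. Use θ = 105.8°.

1.12

ω = 6.68 rad/s
Crank pin A relative to C: A = (d + r cosθ, r sinθ); lever angle φ = atan2(r sinθ, d + r cosθ).
Differentiating tanφ: φ̇ = rω(d cosθ + r)/(d² + r² + 2dr cosθ).
d² + r² + 2dr cosθ = |CA|² = 0.0209569 m²;  d cosθ + r = +0.042873 m.
|ω_lever| = |0.082·6.68·+0.042873| / 0.0209569 = 1.1206 rad/s.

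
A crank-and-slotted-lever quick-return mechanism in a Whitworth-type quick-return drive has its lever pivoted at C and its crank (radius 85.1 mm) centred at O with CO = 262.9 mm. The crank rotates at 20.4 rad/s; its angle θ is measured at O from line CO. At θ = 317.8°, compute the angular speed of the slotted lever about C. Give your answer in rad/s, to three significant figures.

4.44

ω = 20.4 rad/s
Crank pin A relative to C: A = (d + r cosθ, r sinθ); lever angle φ = atan2(r sinθ, d + r cosθ).
Differentiating tanφ: φ̇ = rω(d cosθ + r)/(d² + r² + 2dr cosθ).
d² + r² + 2dr cosθ = |CA|² = 0.109506 m²;  d cosθ + r = +0.27986 m.
|ω_lever| = |0.0851·20.4·+0.27986| / 0.109506 = 4.4367 rad/s.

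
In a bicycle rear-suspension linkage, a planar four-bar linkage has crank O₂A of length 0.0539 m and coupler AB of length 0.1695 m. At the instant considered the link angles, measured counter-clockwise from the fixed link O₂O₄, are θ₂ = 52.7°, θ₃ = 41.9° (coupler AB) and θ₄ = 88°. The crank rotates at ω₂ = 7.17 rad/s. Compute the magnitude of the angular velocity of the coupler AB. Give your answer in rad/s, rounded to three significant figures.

1.83

ω₂ = 7.17 rad/s
Differentiating the loop-closure r₂e^{iθ₂}+r₃e^{iθ₃}=r₁+r₄e^{iθ₄} gives r₂ω₂e^{iθ₂}+r₃ω₃e^{iθ₃}=r₄ω₄e^{iθ₄}.
Eliminating the other unknown: ω₃ = r₂ω₂ sin(θ₄−θ₂) / [r₃ sin(θ₃−θ₄)].
Numerator sine = +0.57786; denominator sine = -0.72055.
Result = 0.0539·7.17·(+0.57786) / (0.1695·(-0.72055)) = -1.8285 rad/s; magnitude 1.8285 rad/s.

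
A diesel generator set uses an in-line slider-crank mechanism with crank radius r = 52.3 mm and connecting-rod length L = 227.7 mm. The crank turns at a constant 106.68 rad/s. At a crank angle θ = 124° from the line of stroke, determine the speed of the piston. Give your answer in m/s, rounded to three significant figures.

4.02

ω = 106.7 rad/s
For an in-line slider-crank, x = r cosθ + √(L² − r² sin²θ), so v = −rω sinθ·[1 + r cosθ/√(L² − r² sin²θ)].
With r = 0.0523 m, L = 0.2277 m, θ = 124°: √(L² − r² sin²θ) = 0.22353 m.
v = −0.0523·106.7·0.82904·[1 + 0.0523·-0.55919/0.22353] = -4.0203 m/s.
|v| = 4.0203 m/s.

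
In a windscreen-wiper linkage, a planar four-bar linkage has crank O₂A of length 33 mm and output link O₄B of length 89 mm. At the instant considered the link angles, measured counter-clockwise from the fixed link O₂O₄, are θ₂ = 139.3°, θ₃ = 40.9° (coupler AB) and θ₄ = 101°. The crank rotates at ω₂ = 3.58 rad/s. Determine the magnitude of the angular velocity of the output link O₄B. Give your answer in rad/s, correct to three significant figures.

1.51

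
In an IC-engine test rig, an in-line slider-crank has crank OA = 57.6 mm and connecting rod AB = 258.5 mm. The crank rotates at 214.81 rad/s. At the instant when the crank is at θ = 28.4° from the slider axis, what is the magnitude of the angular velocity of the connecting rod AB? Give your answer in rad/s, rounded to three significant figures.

42.3

ω = 214.8 rad/s
The rod makes angle φ with the slider axis where L sinφ = r sinθ; differentiating, L cosφ·φ̇ = r ω cosθ.
L cosφ = √(L² − r² sin²θ) = 0.25704 m.
|ω_rod| = r ω |cosθ| / √(L² − r² sin²θ) = 0.0576·214.8·0.87965/0.25704 = 42.343 rad/s.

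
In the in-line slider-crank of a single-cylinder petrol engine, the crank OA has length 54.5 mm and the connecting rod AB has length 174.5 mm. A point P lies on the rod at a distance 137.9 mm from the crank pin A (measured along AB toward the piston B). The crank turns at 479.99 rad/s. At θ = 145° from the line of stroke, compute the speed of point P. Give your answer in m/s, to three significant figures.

ω = 480 rad/s.  Crank-pin speed |V_A| = rω = 26.159 m/s, perpendicular to OA.
Rod angle: sinφ = −(r/L) sinθ ⇒ φ = -10.320°; ω_rod = −rω cosθ/√(L²−r²sin²θ) = +124.82 rad/s.
V_P = V_A + ω_rod × AP, with AP = 0.1379 m along the rod.
Components: V_Px = −rω sinθ − a·ω_rod·sinφ = -11.921 m/s;  V_Py = rω cosθ + a·ω_rod·cosφ = -4.4945 m/s.
|V_P| = √(V_Px² + V_Py²) = 12.74 m/s.

12.7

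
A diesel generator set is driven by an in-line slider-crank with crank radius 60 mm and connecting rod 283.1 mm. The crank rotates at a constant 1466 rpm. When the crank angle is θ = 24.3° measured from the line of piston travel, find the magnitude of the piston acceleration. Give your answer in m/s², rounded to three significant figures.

1490

ω = 2π·1466/60 = 153.5 rad/s
x(θ) = r cosθ + √(L² − r² sin²θ); with ω constant, a = ω²·d²x/dθ².
d²x/dθ² = −r cosθ − r²(cos2θ)/√u − r⁴ sin²2θ/(4u^{3/2}),  u = L² − r² sin²θ = 0.079536 m².
Substituting r = 0.06 m, L = 0.2831 m, θ = 24.3°: d²x/dθ² = -0.063207 m.
a = ω²·d²x/dθ² = (153.5)²·(-0.063207) = -1489.7 m/s²;  |a| = 1489.7 m/s².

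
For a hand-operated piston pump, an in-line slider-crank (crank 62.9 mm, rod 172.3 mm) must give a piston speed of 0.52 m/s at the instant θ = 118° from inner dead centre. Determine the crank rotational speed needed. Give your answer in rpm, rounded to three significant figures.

109

For an in-line slider-crank, |v_piston| = rω|sinθ|·[1 + r cosθ/√(L² − r² sin²θ)].
With r = 0.0629 m, L = 0.1723 m, θ = 118°: the bracketed kinematic factor |dx/dθ| = 0.045482 m.
ω = v/|dx/dθ| = 0.52/0.045482 = 11.433 rad/s.
N = 60ω/(2π) = 109.18 rpm.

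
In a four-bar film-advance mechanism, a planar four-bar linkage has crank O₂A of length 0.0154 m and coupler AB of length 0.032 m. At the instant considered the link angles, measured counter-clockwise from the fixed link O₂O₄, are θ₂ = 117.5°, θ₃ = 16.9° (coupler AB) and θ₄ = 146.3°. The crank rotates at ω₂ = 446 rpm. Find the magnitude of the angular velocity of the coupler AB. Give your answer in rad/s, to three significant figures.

ω₂ = 46.71 rad/s (from 446 rpm).
Differentiating the loop-closure r₂e^{iθ₂}+r₃e^{iθ₃}=r₁+r₄e^{iθ₄} gives r₂ω₂e^{iθ₂}+r₃ω₃e^{iθ₃}=r₄ω₄e^{iθ₄}.
Eliminating the other unknown: ω₃ = r₂ω₂ sin(θ₄−θ₂) / [r₃ sin(θ₃−θ₄)].
Numerator sine = +0.48175; denominator sine = -0.77273.
Result = 0.0154·46.71·(+0.48175) / (0.032·(-0.77273)) = -14.013 rad/s; magnitude 14.013 rad/s.

14.0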